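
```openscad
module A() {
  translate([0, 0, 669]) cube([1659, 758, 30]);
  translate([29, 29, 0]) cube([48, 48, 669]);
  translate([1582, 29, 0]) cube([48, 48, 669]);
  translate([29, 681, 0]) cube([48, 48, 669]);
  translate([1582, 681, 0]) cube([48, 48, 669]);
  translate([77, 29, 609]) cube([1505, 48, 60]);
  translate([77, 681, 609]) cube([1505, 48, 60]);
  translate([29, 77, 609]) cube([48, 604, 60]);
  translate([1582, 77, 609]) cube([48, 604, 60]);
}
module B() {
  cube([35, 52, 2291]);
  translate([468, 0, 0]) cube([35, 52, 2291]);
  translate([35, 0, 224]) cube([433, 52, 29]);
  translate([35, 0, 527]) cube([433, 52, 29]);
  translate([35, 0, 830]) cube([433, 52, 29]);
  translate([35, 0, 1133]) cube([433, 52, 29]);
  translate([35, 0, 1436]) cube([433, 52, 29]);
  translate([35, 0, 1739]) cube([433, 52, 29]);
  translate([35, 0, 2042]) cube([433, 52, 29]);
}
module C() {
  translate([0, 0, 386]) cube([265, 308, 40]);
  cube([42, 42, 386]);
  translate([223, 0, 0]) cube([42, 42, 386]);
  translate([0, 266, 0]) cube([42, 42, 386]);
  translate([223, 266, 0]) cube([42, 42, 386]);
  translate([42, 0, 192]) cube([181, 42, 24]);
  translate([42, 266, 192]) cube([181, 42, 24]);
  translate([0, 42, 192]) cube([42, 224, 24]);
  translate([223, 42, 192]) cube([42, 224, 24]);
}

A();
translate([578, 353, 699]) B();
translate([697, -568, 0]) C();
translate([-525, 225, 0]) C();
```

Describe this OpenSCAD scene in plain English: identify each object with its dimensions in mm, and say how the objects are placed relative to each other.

A is a table with a 1659×758 mm rectangular top, 30 mm thick, top surface at z = 699 mm, supported by four 48×48 mm square legs, each inset 29 mm from the nearest pair of top edges, running from the floor. Four apron rails, 48 mm thick and 60 mm tall, run between adjacent legs with their top edges flush with the underside of the top and their outer faces flush with the legs' outer faces.

B is a straight ladder. Two 35×52 mm vertical rails, 2291 mm tall, stand 503 mm apart (outside-to-outside) with their front faces coplanar on the −y side. 7 rungs, each 52 mm deep and 29 mm tall, span between the inner faces of the rails, front faces flush with the rails. The lowest rung's underside is at z = 224 mm and rungs are spaced 303 mm apart (underside to underside).

C is a four-legged stool. The seat is a 265×308×40 mm slab whose top surface is at z = 426 mm; four square legs, each 42×42 mm in cross-section, run from the floor (z = 0) to the underside of the seat, each flush with a corner of the seat. Four stretchers, 42 mm wide and 24 mm tall, connect adjacent legs with their undersides at z = 192 mm, each running between the inner faces of the legs it joins and aligned with the legs' outer faces on the other axis.

The ladder is on top of the table, centred. Two stools sit around the table at the −y, −x sides.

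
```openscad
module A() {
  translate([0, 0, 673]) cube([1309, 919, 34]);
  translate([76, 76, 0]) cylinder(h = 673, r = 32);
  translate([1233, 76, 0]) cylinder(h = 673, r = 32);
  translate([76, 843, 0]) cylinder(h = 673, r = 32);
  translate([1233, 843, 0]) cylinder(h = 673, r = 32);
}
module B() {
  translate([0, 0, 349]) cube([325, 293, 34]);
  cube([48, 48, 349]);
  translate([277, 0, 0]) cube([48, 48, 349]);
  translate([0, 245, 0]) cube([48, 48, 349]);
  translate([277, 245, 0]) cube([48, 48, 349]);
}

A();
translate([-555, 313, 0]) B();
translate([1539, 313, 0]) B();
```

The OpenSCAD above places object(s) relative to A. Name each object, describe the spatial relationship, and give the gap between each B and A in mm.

A is a table. B is a stool. Two stools sit around the table at the −x, +x sides. The gap between each stool and the table is 230 mm.

Each stool's nearest face is 230 mm from the table's bounding box.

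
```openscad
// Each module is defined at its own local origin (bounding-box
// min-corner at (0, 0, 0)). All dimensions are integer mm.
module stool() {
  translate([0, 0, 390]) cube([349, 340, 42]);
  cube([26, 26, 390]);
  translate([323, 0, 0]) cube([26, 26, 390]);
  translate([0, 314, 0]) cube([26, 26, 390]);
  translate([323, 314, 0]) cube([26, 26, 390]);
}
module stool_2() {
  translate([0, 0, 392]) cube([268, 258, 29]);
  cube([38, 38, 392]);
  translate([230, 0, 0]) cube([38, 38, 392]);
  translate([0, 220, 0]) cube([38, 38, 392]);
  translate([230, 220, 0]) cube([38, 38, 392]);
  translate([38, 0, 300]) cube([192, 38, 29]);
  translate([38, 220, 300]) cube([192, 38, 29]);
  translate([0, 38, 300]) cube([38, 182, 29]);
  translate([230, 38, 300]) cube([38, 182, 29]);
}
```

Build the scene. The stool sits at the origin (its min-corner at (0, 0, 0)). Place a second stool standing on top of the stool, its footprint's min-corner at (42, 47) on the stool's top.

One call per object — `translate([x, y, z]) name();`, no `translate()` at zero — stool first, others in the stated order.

stool();
translate([42, 47, 432]) stool_2();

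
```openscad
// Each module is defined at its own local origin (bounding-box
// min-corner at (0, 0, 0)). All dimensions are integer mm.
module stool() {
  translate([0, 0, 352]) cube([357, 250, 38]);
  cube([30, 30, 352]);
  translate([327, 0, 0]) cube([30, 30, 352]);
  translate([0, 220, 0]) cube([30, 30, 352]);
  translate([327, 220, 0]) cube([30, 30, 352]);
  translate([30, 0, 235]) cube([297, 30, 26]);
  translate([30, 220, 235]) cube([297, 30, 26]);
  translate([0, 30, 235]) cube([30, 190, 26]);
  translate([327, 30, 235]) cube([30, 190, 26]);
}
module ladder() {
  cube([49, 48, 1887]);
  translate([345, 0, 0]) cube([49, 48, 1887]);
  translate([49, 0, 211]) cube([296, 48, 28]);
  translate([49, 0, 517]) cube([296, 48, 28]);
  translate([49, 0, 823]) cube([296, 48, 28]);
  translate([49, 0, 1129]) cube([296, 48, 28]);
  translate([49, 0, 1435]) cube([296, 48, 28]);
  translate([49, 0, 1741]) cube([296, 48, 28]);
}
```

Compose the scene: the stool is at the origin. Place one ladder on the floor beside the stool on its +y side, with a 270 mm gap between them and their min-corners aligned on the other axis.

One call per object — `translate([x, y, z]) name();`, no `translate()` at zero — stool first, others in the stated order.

stool();
translate([0, 520, 0]) ladder();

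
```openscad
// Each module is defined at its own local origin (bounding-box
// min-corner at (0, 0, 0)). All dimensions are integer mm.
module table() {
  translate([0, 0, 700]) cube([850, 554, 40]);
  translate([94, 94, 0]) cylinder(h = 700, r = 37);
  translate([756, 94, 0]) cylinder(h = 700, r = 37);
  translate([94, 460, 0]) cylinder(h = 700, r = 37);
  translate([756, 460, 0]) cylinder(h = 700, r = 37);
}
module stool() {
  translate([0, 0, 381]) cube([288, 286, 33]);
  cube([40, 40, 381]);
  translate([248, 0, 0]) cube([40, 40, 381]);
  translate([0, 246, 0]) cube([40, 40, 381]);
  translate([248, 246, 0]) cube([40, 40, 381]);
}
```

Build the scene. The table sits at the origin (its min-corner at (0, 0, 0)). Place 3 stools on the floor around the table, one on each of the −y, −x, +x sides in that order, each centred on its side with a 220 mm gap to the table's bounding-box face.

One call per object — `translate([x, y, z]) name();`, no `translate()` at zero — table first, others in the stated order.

table();
translate([281, -506, 0]) stool();
translate([-508, 134, 0]) stool();
translate([1070, 134, 0]) stool();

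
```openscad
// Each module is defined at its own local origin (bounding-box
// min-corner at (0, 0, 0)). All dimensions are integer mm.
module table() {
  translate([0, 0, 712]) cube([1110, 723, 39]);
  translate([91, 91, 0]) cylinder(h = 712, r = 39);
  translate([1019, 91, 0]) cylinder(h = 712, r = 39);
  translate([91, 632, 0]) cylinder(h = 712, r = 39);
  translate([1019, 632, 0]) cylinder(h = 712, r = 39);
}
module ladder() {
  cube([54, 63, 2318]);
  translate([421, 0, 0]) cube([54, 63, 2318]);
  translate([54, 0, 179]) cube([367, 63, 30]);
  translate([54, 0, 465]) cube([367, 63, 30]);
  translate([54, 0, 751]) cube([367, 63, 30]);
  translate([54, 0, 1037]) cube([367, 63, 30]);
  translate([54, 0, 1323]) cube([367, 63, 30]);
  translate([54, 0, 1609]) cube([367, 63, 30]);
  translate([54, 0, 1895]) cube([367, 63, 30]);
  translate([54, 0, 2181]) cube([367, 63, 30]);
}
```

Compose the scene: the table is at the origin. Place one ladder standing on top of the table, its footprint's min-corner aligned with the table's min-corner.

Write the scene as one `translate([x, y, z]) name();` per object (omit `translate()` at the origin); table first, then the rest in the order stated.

table();
translate([0, 0, 751]) ladder();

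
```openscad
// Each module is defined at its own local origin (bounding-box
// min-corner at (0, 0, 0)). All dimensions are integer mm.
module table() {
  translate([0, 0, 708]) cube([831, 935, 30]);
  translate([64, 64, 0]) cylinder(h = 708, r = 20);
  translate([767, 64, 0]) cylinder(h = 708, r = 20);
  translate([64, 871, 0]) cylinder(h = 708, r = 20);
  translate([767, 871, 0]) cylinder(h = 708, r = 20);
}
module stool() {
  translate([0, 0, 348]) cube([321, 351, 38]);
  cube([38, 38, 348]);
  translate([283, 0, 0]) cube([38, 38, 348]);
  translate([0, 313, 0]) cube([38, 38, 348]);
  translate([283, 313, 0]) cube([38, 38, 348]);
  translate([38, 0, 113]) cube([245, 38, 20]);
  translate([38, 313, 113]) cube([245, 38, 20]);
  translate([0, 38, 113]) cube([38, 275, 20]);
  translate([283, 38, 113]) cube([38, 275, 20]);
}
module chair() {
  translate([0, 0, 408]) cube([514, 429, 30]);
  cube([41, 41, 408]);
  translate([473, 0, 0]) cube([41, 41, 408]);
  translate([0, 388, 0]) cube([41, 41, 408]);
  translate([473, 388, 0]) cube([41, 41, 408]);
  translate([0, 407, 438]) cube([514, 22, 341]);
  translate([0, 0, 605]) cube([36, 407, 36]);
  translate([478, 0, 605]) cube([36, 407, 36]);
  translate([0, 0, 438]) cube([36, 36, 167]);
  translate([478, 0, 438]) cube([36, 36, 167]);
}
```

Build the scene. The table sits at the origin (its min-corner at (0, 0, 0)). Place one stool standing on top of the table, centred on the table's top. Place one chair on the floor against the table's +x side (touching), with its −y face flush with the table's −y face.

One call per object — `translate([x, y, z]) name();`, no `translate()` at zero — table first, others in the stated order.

table();
translate([255, 292, 738]) stool();
translate([831, 0, 0]) chair();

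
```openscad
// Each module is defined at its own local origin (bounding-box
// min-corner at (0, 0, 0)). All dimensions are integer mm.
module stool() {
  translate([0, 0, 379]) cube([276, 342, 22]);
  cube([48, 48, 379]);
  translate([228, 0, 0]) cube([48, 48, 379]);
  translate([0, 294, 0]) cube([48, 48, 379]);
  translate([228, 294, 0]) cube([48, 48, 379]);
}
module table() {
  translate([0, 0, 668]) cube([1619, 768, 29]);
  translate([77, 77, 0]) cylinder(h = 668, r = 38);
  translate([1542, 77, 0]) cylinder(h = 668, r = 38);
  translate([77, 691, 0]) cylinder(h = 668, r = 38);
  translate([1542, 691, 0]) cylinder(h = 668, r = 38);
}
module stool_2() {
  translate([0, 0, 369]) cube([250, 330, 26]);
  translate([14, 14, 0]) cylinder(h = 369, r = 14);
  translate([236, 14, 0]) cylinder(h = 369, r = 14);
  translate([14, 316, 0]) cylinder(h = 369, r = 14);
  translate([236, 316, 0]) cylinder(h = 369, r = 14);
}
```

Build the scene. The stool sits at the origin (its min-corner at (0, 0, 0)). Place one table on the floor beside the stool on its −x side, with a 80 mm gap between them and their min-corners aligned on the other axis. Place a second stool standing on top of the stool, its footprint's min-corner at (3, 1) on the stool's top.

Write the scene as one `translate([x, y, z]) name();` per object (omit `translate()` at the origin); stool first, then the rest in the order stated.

stool();
translate([-1699, 0, 0]) table();
translate([3, 1, 401]) stool_2();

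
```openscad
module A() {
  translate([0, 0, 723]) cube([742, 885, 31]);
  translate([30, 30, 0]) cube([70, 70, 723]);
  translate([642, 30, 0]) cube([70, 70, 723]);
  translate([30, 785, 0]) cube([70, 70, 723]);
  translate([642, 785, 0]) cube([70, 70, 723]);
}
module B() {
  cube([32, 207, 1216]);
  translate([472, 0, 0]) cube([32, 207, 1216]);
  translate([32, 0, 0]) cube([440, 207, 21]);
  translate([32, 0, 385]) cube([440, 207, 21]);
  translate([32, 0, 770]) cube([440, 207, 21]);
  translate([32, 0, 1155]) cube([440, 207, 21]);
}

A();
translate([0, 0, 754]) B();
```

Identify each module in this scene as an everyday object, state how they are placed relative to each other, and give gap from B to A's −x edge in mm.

A is a table. B is a bookshelf. The bookshelf is on top of the table. The gap from the bookshelf to the table's −x edge is 0 mm.

The bookshelf's min-x is at 0; the table's min-x is 0; gap = 0 mm.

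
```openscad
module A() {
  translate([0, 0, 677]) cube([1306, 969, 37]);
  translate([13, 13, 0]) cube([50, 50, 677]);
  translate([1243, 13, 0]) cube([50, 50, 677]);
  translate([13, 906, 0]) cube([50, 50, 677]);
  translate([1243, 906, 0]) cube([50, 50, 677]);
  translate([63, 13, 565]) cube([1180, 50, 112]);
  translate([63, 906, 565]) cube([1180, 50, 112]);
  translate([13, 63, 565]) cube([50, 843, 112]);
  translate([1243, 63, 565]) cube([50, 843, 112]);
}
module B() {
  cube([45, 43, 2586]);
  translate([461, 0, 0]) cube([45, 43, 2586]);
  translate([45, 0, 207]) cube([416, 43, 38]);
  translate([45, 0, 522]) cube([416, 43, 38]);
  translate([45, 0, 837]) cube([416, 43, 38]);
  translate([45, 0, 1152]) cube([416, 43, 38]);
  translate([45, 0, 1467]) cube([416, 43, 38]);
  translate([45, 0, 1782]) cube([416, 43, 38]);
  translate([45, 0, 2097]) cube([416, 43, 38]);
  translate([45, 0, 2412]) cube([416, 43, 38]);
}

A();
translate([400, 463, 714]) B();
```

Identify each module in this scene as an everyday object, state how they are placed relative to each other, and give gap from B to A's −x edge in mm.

A is a table. B is a ladder. The ladder is on top of the table, centred. The gap from the ladder to the table's −x edge is 400 mm.

The ladder's min-x is at 400; the table's min-x is 0; gap = 400 mm.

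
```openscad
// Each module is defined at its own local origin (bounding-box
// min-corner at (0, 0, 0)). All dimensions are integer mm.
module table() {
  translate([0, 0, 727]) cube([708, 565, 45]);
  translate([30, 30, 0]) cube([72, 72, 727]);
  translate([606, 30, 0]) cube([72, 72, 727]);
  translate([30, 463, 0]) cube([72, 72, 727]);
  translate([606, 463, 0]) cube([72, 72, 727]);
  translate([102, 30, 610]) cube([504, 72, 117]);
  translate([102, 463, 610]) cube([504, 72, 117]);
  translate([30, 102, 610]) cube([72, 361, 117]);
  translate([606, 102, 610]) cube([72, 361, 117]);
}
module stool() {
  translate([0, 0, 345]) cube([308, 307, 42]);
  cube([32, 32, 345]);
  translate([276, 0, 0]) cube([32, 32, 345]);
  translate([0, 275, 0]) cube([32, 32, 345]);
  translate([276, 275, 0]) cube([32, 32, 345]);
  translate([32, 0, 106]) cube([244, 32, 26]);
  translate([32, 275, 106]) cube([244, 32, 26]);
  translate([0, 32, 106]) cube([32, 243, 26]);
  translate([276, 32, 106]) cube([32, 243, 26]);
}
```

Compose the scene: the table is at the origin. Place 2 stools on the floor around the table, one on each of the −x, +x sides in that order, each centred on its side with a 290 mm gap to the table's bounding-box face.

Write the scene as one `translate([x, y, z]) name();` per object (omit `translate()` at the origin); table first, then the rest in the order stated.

table();
translate([-598, 129, 0]) stool();
translate([998, 129, 0]) stool();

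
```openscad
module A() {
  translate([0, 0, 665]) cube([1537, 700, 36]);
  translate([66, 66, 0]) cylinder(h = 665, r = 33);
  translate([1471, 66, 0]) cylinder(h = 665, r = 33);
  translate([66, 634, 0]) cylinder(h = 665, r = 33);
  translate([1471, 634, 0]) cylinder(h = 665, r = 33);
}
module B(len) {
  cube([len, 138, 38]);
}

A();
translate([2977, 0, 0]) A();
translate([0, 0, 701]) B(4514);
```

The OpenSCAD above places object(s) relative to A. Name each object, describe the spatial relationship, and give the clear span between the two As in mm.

A is a table. B is a beam. A beam spans the tops of two tables. The clear span between the two tables is 1440 mm.

Second table starts at x = 2977; first ends at x = 1537; clear span = 2977 − 1537 = 1440 mm.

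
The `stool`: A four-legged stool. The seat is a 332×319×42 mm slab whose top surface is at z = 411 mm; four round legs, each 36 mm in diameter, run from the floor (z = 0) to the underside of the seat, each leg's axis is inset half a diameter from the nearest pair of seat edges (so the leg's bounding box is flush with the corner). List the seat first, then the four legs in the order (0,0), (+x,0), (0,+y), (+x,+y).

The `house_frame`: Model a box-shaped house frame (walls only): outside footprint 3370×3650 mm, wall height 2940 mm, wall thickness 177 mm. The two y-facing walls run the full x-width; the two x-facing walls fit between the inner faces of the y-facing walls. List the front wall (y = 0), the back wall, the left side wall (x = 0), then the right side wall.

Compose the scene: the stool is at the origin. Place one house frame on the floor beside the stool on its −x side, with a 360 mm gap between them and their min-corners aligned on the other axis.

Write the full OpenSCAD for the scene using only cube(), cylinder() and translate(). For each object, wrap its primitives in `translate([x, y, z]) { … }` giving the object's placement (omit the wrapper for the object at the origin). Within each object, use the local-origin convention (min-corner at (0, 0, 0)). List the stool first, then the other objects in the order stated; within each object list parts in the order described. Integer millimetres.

translate([0, 0, 369]) cube([332, 319, 42]);
translate([18, 18, 0]) cylinder(h = 369, r = 18);
translate([314, 18, 0]) cylinder(h = 369, r = 18);
translate([18, 301, 0]) cylinder(h = 369, r = 18);
translate([314, 301, 0]) cylinder(h = 369, r = 18);
translate([-3730, 0, 0]) {
  cube([3370, 177, 2940]);
  translate([0, 3473, 0]) cube([3370, 177, 2940]);
  translate([0, 177, 0]) cube([177, 3296, 2940]);
  translate([3193, 177, 0]) cube([177, 3296, 2940]);
}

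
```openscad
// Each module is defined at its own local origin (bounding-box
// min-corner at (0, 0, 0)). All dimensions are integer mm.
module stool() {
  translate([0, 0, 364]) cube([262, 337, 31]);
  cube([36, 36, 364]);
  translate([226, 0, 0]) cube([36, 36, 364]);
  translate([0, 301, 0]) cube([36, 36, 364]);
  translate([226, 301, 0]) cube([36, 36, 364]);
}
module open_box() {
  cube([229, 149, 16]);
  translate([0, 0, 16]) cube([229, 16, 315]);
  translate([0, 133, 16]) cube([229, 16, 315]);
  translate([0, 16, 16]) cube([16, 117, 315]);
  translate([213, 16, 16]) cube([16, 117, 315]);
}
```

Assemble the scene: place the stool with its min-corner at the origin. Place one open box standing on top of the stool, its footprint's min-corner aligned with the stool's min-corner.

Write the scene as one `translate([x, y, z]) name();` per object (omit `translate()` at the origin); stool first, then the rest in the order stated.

stool();
translate([0, 0, 395]) open_box();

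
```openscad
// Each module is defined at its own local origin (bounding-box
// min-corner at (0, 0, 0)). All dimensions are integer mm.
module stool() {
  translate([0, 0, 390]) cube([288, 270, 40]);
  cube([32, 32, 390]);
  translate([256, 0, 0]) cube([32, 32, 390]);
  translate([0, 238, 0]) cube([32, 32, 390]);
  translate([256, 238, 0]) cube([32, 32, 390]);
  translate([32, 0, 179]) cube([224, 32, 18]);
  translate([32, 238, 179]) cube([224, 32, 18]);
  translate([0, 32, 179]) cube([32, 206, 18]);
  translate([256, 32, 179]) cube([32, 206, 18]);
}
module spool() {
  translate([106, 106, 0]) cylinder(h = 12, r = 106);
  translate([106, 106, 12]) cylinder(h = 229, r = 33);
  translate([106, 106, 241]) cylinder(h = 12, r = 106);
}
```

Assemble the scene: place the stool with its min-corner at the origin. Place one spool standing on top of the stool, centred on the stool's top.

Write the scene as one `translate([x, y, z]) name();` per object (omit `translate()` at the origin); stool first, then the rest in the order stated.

stool();
translate([38, 29, 430]) spool();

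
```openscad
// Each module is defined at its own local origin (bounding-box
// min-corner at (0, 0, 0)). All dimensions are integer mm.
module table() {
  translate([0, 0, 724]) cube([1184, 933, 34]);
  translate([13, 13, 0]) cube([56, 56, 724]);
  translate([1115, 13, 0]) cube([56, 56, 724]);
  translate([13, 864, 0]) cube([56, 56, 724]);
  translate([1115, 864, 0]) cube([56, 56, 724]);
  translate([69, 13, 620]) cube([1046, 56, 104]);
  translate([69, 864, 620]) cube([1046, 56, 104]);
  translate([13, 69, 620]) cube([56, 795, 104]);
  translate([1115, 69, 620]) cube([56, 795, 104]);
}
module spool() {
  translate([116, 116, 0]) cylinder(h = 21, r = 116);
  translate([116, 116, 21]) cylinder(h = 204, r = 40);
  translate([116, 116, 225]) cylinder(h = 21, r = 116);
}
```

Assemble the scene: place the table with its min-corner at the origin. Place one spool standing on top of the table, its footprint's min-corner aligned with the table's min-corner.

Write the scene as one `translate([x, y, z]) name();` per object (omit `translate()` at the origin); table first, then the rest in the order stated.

table();
translate([0, 0, 758]) spool();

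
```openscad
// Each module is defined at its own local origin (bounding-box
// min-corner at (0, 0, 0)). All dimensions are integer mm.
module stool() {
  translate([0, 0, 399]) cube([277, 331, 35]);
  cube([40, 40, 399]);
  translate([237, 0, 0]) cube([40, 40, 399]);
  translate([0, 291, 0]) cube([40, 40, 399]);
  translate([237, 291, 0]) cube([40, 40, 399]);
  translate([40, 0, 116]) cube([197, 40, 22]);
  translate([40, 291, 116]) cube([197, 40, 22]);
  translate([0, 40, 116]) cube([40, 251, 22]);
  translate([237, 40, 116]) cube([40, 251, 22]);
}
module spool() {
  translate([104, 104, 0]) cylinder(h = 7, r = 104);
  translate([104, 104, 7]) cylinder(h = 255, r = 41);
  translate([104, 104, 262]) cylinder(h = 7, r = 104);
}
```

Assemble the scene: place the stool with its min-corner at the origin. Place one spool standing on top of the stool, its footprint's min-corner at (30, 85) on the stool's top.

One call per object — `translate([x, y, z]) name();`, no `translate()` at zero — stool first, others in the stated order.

stool();
translate([30, 85, 434]) spool();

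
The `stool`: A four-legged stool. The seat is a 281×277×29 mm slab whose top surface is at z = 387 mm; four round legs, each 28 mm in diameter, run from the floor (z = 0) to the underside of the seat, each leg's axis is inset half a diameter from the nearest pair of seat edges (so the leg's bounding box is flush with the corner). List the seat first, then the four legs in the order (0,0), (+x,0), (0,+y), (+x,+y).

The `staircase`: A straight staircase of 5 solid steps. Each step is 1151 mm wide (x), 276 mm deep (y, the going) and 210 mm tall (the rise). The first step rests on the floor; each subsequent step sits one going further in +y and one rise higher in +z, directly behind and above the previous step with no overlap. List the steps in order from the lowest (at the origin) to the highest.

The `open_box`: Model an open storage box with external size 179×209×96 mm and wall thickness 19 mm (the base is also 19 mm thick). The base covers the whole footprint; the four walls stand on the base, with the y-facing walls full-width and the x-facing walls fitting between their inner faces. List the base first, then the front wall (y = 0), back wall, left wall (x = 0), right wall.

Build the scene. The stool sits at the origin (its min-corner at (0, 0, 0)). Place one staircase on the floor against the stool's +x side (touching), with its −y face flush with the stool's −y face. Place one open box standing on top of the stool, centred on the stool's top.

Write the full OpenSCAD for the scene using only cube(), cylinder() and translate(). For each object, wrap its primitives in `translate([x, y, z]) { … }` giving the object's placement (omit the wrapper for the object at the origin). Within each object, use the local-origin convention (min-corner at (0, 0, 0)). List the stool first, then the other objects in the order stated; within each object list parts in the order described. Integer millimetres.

translate([0, 0, 358]) cube([281, 277, 29]);
translate([14, 14, 0]) cylinder(h = 358, r = 14);
translate([267, 14, 0]) cylinder(h = 358, r = 14);
translate([14, 263, 0]) cylinder(h = 358, r = 14);
translate([267, 263, 0]) cylinder(h = 358, r = 14);
translate([281, 0, 0]) {
  cube([1151, 276, 210]);
  translate([0, 276, 210]) cube([1151, 276, 210]);
  translate([0, 552, 420]) cube([1151, 276, 210]);
  translate([0, 828, 630]) cube([1151, 276, 210]);
  translate([0, 1104, 840]) cube([1151, 276, 210]);
}
translate([51, 34, 387]) {
  cube([179, 209, 19]);
  translate([0, 0, 19]) cube([179, 19, 77]);
  translate([0, 190, 19]) cube([179, 19, 77]);
  translate([0, 19, 19]) cube([19, 171, 77]);
  translate([160, 19, 19]) cube([19, 171, 77]);
}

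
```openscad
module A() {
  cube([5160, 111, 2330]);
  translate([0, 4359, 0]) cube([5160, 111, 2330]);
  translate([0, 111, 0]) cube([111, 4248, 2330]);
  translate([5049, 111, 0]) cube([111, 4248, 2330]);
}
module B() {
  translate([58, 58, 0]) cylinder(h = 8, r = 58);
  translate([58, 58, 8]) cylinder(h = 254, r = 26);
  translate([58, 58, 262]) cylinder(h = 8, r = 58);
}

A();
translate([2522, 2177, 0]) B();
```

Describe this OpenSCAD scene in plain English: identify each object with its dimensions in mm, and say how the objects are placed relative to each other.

A is the wall frame of a small rectangular building: four walls, each 2330 mm tall and 111 mm thick, enclosing a footprint 5160 mm (x) by 4470 mm (y) outside-to-outside, with no floor or roof. The front and back walls (the −y and +y sides) span the full width; the two side walls fit between them.

B is a spool: two coaxial disc flanges of radius 58 mm and thickness 8 mm, joined by a core cylinder of radius 26 mm and height 254 mm. The lower flange rests on z = 0 and the three cylinders share a vertical axis.

The spool sits inside the house frame, centred.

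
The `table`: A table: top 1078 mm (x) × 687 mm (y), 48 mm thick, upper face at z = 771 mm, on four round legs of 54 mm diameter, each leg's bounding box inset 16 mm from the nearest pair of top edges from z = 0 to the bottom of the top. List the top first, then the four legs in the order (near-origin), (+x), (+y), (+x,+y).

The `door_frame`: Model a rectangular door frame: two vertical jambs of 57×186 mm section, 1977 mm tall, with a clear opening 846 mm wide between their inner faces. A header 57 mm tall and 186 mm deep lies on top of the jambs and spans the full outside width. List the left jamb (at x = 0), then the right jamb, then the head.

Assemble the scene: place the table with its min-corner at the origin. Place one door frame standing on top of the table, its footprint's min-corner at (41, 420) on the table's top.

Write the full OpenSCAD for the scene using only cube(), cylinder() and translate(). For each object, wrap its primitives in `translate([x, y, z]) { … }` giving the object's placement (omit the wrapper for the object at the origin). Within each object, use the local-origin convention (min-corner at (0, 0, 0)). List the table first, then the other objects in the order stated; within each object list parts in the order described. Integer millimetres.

translate([0, 0, 723]) cube([1078, 687, 48]);
translate([43, 43, 0]) cylinder(h = 723, r = 27);
translate([1035, 43, 0]) cylinder(h = 723, r = 27);
translate([43, 644, 0]) cylinder(h = 723, r = 27);
translate([1035, 644, 0]) cylinder(h = 723, r = 27);
translate([41, 420, 771]) {
  cube([57, 186, 1977]);
  translate([903, 0, 0]) cube([57, 186, 1977]);
  translate([0, 0, 1977]) cube([960, 186, 57]);
}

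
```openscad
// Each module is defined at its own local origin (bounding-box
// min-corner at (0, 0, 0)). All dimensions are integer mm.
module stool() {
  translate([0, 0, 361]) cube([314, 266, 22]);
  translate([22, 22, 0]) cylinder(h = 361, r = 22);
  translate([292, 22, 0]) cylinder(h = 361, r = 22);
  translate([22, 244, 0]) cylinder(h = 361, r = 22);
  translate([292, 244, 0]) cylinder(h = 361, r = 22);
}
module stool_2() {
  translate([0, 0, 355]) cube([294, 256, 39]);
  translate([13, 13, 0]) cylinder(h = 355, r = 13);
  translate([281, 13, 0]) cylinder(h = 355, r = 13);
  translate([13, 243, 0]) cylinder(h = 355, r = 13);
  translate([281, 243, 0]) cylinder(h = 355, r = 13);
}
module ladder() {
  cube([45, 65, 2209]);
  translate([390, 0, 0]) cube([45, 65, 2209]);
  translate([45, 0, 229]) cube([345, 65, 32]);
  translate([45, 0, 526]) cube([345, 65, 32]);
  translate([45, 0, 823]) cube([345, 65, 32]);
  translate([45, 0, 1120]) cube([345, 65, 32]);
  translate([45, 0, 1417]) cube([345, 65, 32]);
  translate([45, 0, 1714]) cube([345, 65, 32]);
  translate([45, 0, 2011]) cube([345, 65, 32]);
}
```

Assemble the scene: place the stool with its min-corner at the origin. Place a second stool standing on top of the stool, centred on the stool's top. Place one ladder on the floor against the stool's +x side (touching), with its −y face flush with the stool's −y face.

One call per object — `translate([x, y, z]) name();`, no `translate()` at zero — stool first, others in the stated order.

stool();
translate([10, 5, 383]) stool_2();
translate([314, 0, 0]) ladder();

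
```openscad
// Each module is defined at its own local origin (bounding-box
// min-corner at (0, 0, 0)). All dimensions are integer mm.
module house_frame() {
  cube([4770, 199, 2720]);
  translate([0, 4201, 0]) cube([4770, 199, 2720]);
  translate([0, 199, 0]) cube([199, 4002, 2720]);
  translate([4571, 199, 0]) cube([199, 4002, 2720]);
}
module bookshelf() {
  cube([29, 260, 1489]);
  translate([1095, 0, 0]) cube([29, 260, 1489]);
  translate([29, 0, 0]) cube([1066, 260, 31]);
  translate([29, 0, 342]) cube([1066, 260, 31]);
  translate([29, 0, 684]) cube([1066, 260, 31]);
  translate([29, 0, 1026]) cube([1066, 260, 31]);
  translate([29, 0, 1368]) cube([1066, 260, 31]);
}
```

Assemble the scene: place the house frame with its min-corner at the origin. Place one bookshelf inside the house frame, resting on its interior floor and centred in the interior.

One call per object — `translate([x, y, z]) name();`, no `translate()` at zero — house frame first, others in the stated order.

house_frame();
translate([1823, 2070, 0]) bookshelf();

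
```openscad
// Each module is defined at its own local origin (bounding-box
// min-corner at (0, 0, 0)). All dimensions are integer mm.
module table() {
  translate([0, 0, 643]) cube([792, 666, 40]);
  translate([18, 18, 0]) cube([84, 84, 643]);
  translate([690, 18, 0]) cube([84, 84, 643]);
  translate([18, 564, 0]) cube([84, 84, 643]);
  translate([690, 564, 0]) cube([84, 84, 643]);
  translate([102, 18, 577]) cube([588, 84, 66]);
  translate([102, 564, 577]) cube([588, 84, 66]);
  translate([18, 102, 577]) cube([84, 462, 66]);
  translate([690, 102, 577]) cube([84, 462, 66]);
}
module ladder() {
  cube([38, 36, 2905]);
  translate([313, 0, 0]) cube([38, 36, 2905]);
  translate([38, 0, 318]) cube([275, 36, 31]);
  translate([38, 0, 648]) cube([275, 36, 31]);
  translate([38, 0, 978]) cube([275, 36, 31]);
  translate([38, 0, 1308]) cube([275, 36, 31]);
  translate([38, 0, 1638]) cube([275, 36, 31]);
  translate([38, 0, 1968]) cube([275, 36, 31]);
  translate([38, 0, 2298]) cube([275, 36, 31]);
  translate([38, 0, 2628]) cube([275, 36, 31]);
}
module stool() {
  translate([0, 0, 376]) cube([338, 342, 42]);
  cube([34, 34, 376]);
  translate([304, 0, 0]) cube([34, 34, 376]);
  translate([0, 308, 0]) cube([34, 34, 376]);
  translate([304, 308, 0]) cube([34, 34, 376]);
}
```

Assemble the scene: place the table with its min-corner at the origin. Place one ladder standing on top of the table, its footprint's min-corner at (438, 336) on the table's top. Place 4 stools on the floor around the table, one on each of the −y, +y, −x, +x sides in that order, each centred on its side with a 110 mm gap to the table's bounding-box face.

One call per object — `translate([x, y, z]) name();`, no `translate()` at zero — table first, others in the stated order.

table();
translate([438, 336, 683]) ladder();
translate([227, -452, 0]) stool();
translate([227, 776, 0]) stool();
translate([-448, 162, 0]) stool();
translate([902, 162, 0]) stool();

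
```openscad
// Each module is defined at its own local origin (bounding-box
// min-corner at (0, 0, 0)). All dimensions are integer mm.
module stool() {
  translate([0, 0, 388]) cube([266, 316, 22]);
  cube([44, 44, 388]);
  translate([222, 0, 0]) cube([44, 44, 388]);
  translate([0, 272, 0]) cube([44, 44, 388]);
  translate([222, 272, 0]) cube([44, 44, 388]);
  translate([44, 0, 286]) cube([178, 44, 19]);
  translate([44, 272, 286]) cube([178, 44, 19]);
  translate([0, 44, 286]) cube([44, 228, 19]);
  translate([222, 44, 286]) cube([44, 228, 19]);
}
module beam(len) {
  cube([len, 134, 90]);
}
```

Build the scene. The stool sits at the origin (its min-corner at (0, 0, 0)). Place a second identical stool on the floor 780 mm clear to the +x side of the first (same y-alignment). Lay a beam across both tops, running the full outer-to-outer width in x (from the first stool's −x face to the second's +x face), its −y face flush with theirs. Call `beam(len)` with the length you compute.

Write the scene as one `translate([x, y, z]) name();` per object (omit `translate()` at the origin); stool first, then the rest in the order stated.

stool();
translate([1046, 0, 0]) stool();
translate([0, 0, 410]) beam(1312);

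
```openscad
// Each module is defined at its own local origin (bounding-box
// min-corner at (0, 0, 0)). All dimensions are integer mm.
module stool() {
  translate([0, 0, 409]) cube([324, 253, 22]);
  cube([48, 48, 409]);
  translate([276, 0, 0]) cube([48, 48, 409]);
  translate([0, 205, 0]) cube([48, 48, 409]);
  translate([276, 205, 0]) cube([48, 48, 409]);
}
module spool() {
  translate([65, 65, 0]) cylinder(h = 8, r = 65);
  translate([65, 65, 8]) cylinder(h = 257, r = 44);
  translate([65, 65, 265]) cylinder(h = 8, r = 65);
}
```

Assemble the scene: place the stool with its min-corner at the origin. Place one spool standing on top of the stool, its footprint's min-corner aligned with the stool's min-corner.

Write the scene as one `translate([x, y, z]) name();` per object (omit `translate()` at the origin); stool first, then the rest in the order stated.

stool();
translate([0, 0, 431]) spool();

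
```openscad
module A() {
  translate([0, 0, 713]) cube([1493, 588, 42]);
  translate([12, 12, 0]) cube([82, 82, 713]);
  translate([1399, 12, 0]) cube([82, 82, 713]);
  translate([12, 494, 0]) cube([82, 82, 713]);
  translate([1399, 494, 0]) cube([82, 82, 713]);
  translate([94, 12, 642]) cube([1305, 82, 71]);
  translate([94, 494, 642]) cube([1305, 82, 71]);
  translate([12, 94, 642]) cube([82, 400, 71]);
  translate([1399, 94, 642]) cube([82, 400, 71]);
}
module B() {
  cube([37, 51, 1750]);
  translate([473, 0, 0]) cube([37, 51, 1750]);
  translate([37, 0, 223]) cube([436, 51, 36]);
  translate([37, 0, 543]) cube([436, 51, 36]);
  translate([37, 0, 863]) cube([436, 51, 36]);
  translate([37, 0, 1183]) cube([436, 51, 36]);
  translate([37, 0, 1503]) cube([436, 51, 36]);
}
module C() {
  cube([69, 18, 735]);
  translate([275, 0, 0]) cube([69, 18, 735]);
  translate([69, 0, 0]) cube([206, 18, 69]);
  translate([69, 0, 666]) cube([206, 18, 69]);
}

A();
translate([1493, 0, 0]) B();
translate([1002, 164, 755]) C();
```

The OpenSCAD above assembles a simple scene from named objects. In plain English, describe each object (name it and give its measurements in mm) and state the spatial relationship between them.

A is a table with a 1493×588 mm rectangular top, 42 mm thick, top surface at z = 755 mm, supported by four 82×82 mm square legs, each inset 12 mm from the nearest pair of top edges, running from the floor. Four apron rails, 82 mm thick and 71 mm tall, run between adjacent legs with their top edges flush with the underside of the top and their outer faces flush with the legs' outer faces.

B is a straight ladder. Two 37×51 mm vertical rails, 1750 mm tall, stand 510 mm apart (outside-to-outside) with their front faces coplanar on the −y side. 5 rungs, each 51 mm deep and 36 mm tall, span between the inner faces of the rails, front faces flush with the rails. The lowest rung's underside is at z = 223 mm and rungs are spaced 320 mm apart (underside to underside).

C is a rectangular picture frame lying in the x–z plane (depth along y). The opening is 206 mm wide (x) by 597 mm tall (z), surrounded by a border 69 mm wide on all four sides. The frame is 18 mm deep and is made of two full-height vertical stiles with two horizontal rails fitted between them.

The ladder is against the table's +x side, with their −y faces flush. The picture frame is on top of the table.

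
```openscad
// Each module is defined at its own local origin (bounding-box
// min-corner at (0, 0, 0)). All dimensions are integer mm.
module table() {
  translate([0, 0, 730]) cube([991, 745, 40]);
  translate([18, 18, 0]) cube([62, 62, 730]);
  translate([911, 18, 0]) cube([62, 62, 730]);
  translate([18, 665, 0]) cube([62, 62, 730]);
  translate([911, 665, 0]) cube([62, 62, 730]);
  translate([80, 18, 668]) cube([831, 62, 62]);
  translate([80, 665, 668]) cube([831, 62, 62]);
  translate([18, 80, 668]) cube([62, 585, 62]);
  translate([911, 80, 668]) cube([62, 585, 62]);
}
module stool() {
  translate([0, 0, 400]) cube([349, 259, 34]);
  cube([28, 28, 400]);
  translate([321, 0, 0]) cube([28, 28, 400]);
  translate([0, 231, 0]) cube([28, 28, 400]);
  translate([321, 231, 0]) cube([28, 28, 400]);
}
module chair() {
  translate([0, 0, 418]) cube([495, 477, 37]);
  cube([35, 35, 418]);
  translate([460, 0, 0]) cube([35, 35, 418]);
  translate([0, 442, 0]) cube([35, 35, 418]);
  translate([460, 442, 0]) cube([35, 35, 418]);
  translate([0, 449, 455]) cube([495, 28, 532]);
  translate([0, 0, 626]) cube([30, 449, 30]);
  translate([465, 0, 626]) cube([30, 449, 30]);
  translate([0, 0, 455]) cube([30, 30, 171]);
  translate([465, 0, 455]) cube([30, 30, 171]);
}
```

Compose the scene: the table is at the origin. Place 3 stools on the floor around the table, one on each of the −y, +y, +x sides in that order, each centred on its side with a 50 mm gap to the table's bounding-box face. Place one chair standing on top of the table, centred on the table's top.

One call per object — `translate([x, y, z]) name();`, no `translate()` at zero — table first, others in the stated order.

table();
translate([321, -309, 0]) stool();
translate([321, 795, 0]) stool();
translate([1041, 243, 0]) stool();
translate([248, 134, 770]) chair();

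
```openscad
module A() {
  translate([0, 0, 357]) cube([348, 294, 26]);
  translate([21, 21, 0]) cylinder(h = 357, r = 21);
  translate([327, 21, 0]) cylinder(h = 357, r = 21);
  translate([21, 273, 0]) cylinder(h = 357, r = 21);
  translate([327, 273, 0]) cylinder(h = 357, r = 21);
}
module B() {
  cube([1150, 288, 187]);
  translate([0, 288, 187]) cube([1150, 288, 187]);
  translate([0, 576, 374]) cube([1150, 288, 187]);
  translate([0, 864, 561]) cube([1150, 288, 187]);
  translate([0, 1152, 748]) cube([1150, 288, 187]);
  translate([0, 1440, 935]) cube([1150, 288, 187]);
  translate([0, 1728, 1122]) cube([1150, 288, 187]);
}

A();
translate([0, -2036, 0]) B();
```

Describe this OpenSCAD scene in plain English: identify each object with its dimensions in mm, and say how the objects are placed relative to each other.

A is a four-legged stool. The seat is a 348×294×26 mm slab whose top surface is at z = 383 mm; four round legs, each 42 mm in diameter, run from the floor (z = 0) to the underside of the seat, each leg's axis is inset half a diameter from the nearest pair of seat edges (so the leg's bounding box is flush with the corner).

B is a straight staircase of 7 solid steps. Each step is 1150 mm wide (x), 288 mm deep (y, the going) and 187 mm tall (the rise). The first step rests on the floor; each subsequent step sits one going further in +y and one rise higher in +z, directly behind and above the previous step with no overlap.

The staircase is on the floor beside the stool on its −y side.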